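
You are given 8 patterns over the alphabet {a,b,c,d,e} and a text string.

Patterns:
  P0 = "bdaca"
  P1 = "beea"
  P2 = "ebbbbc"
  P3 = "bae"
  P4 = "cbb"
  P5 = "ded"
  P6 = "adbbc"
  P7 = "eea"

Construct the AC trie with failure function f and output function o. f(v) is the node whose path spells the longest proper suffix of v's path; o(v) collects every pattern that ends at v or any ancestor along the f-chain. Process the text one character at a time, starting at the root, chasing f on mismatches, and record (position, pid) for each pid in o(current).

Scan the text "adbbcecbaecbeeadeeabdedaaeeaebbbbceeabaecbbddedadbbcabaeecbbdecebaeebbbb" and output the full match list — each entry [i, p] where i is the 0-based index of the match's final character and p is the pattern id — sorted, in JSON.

Construct AC machine:
Trie nodes:
  n0 'ε': a→23 b→1 c→17 d→20 e→9
  n1 'b': a→15 d→2 e→6
  n2 'bd': a→3
  n3 'bda': c→4
  n4 'bdac': a→5
  n5 'bdaca': ·  ←P0
  n6 'be': e→7
  n7 'bee': a→8
  n8 'beea': ·  ←P1
  n9 'e': b→10 e→28
  n10 'eb': b→11
  n11 'ebb': b→12
  n12 'ebbb': b→13
  n13 'ebbbb': c→14
  n14 'ebbbbc': ·  ←P2
  n15 'ba': e→16
  n16 'bae': ·  ←P3
  n17 'c': b→18
  n18 'cb': b→19
  n19 'cbb': ·  ←P4
  n20 'd': e→21
  n21 'de': d→22
  n22 'ded': ·  ←P5
  n23 'a': d→24
  n24 'ad': b→25
  n25 'adb': b→26
  n26 'adbb': c→27
  n27 'adbbc': ·  ←P6
  n28 'ee': a→29
  n29 'eea': ·  ←P7

BFS fail/out derivation:
  n1('b'): parent n0 fail=0; on 'b' 0 → fail=0;  out ∅∪∅=∅
  n9('e'): parent n0 fail=0; on 'e' 0 → fail=0;  out ∅∪∅=∅
  n17('c'): parent n0 fail=0; on 'c' 0 → fail=0;  out ∅∪∅=∅
  n20('d'): parent n0 fail=0; on 'd' 0 → fail=0;  out ∅∪∅=∅
  n23('a'): parent n0 fail=0; on 'a' 0 → fail=0;  out ∅∪∅=∅
  n2('bd'): parent n1 fail=0; on 'd' 0 → fail=20;  out ∅∪∅=∅
  n6('be'): parent n1 fail=0; on 'e' 0 → fail=9;  out ∅∪∅=∅
  n10('eb'): parent n9 fail=0; on 'b' 0 → fail=1;  out ∅∪∅=∅
  n15('ba'): parent n1 fail=0; on 'a' 0 → fail=23;  out ∅∪∅=∅
  n18('cb'): parent n17 fail=0; on 'b' 0 → fail=1;  out ∅∪∅=∅
  n21('de'): parent n20 fail=0; on 'e' 0 → fail=9;  out ∅∪∅=∅
  n24('ad'): parent n23 fail=0; on 'd' 0 → fail=20;  out ∅∪∅=∅
  n28('ee'): parent n9 fail=0; on 'e' 0 → fail=9;  out ∅∪∅=∅
  n3('bda'): parent n2 fail=20; on 'a' 20→0 → fail=23;  out ∅∪∅=∅
  n7('bee'): parent n6 fail=9; on 'e' 9 → fail=28;  out ∅∪∅=∅
  n11('ebb'): parent n10 fail=1; on 'b' 1→0 → fail=1;  out ∅∪∅=∅
  n16('bae'): parent n15 fail=23; on 'e' 23→0 → fail=9;  out {3}∪∅={3}
  n19('cbb'): parent n18 fail=1; on 'b' 1→0 → fail=1;  out {4}∪∅={4}
  n22('ded'): parent n21 fail=9; on 'd' 9→0 → fail=20;  out {5}∪∅={5}
  n25('adb'): parent n24 fail=20; on 'b' 20→0 → fail=1;  out ∅∪∅=∅
  n29('eea'): parent n28 fail=9; on 'a' 9→0 → fail=23;  out {7}∪∅={7}
  n4('bdac'): parent n3 fail=23; on 'c' 23→0 → fail=17;  out ∅∪∅=∅
  n8('beea'): parent n7 fail=28; on 'a' 28 → fail=29;  out {1}∪{7}={1,7}
  n12('ebbb'): parent n11 fail=1; on 'b' 1→0 → fail=1;  out ∅∪∅=∅
  n26('adbb'): parent n25 fail=1; on 'b' 1→0 → fail=1;  out ∅∪∅=∅
  n5('bdaca'): parent n4 fail=17; on 'a' 17→0 → fail=23;  out {0}∪∅={0}
  n13('ebbbb'): parent n12 fail=1; on 'b' 1→0 → fail=1;  out ∅∪∅=∅
  n27('adbbc'): parent n26 fail=1; on 'c' 1→0 → fail=17;  out {6}∪∅={6}
  n14('ebbbbc'): parent n13 fail=1; on 'c' 1→0 → fail=17;  out {2}∪∅={2}

Scan:
i=0 'a': node 0→23
i=1 'd': node 23→24
i=2 'b': node 24→25
i=3 'b': node 25→26
i=4 'c': node 26→27  emit P6@[0:4]
i=5 'e': node 27→9 (fail-walked)
i=6 'c': node 9→17 (fail-walked)
i=7 'b': node 17→18
i=8 'a': node 18→15 (fail-walked)
i=9 'e': node 15→16  emit P3@[7:9]
i=10 'c': node 16→17 (fail-walked)
i=11 'b': node 17→18
i=12 'e': node 18→6 (fail-walked)
i=13 'e': node 6→7
i=14 'a': node 7→8  emit P1@[11:14],P7@[12:14]
i=15 'd': node 8→24 (fail-walked)
i=16 'e': node 24→21 (fail-walked)
i=17 'e': node 21→28 (fail-walked)
i=18 'a': node 28→29  emit P7@[16:18]
i=19 'b': node 29→1 (fail-walked)
i=20 'd': node 1→2
i=21 'e': node 2→21 (fail-walked)
i=22 'd': node 21→22  emit P5@[20:22]
i=23 'a': node 22→23 (fail-walked)
i=24 'a': node 23→23 (fail-walked)
i=25 'e': node 23→9 (fail-walked)
i=26 'e': node 9→28
i=27 'a': node 28→29  emit P7@[25:27]
i=28 'e': node 29→9 (fail-walked)
i=29 'b': node 9→10
i=30 'b': node 10→11
i=31 'b': node 11→12
i=32 'b': node 12→13
i=33 'c': node 13→14  emit P2@[28:33]
i=34 'e': node 14→9 (fail-walked)
i=35 'e': node 9→28
i=36 'a': node 28→29  emit P7@[34:36]
i=37 'b': node 29→1 (fail-walked)
i=38 'a': node 1→15
i=39 'e': node 15→16  emit P3@[37:39]
i=40 'c': node 16→17 (fail-walked)
i=41 'b': node 17→18
i=42 'b': node 18→19  emit P4@[40:42]
i=43 'd': node 19→2 (fail-walked)
i=44 'd': node 2→20 (fail-walked)
i=45 'e': node 20→21
i=46 'd': node 21→22  emit P5@[44:46]
i=47 'a': node 22→23 (fail-walked)
i=48 'd': node 23→24
i=49 'b': node 24→25
i=50 'b': node 25→26
i=51 'c': node 26→27  emit P6@[47:51]
i=52 'a': node 27→23 (fail-walked)
i=53 'b': node 23→1 (fail-walked)
i=54 'a': node 1→15
i=55 'e': node 15→16  emit P3@[53:55]
i=56 'e': node 16→28 (fail-walked)
i=57 'c': node 28→17 (fail-walked)
i=58 'b': node 17→18
i=59 'b': node 18→19  emit P4@[57:59]
i=60 'd': node 19→2 (fail-walked)
i=61 'e': node 2→21 (fail-walked)
i=62 'c': node 21→17 (fail-walked)
i=63 'e': node 17→9 (fail-walked)
i=64 'b': node 9→10
i=65 'a': node 10→15 (fail-walked)
i=66 'e': node 15→16  emit P3@[64:66]
i=67 'e': node 16→28 (fail-walked)
i=68 'b': node 28→10 (fail-walked)
i=69 'b': node 10→11
i=70 'b': node 11→12
i=71 'b': node 12→13

All matches (sorted): [[4,6],[9,3],[14,1],[14,7],[18,7],[22,5],[27,7],[33,2],[36,7],[39,3],[42,4],[46,5],[51,6],[55,3],[59,4],[66,3]]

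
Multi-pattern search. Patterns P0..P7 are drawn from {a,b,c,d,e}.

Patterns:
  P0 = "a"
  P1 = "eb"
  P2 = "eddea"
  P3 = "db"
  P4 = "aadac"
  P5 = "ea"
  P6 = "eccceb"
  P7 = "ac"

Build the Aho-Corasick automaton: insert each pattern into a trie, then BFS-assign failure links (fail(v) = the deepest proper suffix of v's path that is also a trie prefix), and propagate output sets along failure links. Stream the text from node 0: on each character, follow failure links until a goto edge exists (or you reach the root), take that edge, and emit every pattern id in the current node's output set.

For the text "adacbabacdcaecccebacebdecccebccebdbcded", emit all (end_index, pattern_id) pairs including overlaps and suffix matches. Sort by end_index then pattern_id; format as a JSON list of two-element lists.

Build:
Trie (insert patterns):
  0='ε' goto a→1 d→8 e→2
  1='a' goto a→10 c→20  [P0 ends]
  2='e' goto a→14 b→3 c→15 d→4
  3='eb' goto ·  [P1 ends]
  4='ed' goto d→5
  5='edd' goto e→6
  6='edde' goto a→7
  7='eddea' goto ·  [P2 ends]
  8='d' goto b→9
  9='db' goto ·  [P3 ends]
  10='aa' goto d→11
  11='aad' goto a→12
  12='aada' goto c→13
  13='aadac' goto ·  [P4 ends]
  14='ea' goto ·  [P5 ends]
  15='ec' goto c→16
  16='ecc' goto c→17
  17='eccc' goto e→18
  18='eccce' goto b→19
  19='eccceb' goto ·  [P6 ends]
  20='ac' goto ·  [P7 ends]

BFS fail/out derivation:
  n1('a'): parent n0 fail=0; on 'a' 0 → fail=0;  out {0}∪∅={0}
  n2('e'): parent n0 fail=0; on 'e' 0 → fail=0;  out ∅∪∅=∅
  n8('d'): parent n0 fail=0; on 'd' 0 → fail=0;  out ∅∪∅=∅
  n3('eb'): parent n2 fail=0; on 'b' 0 → fail=0;  out {1}∪∅={1}
  n4('ed'): parent n2 fail=0; on 'd' 0 → fail=8;  out ∅∪∅=∅
  n9('db'): parent n8 fail=0; on 'b' 0 → fail=0;  out {3}∪∅={3}
  n10('aa'): parent n1 fail=0; on 'a' 0 → fail=1;  out ∅∪{0}={0}
  n14('ea'): parent n2 fail=0; on 'a' 0 → fail=1;  out {5}∪{0}={0,5}
  n15('ec'): parent n2 fail=0; on 'c' 0 → fail=0;  out ∅∪∅=∅
  n20('ac'): parent n1 fail=0; on 'c' 0 → fail=0;  out {7}∪∅={7}
  n5('edd'): parent n4 fail=8; on 'd' 8→0 → fail=8;  out ∅∪∅=∅
  n11('aad'): parent n10 fail=1; on 'd' 1→0 → fail=8;  out ∅∪∅=∅
  n16('ecc'): parent n15 fail=0; on 'c' 0 → fail=0;  out ∅∪∅=∅
  n6('edde'): parent n5 fail=8; on 'e' 8→0 → fail=2;  out ∅∪∅=∅
  n12('aada'): parent n11 fail=8; on 'a' 8→0 → fail=1;  out ∅∪{0}={0}
  n17('eccc'): parent n16 fail=0; on 'c' 0 → fail=0;  out ∅∪∅=∅
  n7('eddea'): parent n6 fail=2; on 'a' 2 → fail=14;  out {2}∪{0,5}={0,2,5}
  n13('aadac'): parent n12 fail=1; on 'c' 1 → fail=20;  out {4}∪{7}={4,7}
  n18('eccce'): parent n17 fail=0; on 'e' 0 → fail=2;  out ∅∪∅=∅
  n19('eccceb'): parent n18 fail=2; on 'b' 2 → fail=3;  out {6}∪{1}={1,6}

Scan:
pos 0 'a': at 1  ** P0@[0:0]
pos 1 'd': at 8 ·f
pos 2 'a': at 1 ·f  ** P0@[2:2]
pos 3 'c': at 20  ** P7@[2:3]
pos 4 'b': at 0 ·f
pos 5 'a': at 1  ** P0@[5:5]
pos 6 'b': at 0 ·f
pos 7 'a': at 1  ** P0@[7:7]
pos 8 'c': at 20  ** P7@[7:8]
pos 9 'd': at 8 ·f
pos 10 'c': at 0 ·f
pos 11 'a': at 1  ** P0@[11:11]
pos 12 'e': at 2 ·f
pos 13 'c': at 15
pos 14 'c': at 16
pos 15 'c': at 17
pos 16 'e': at 18
pos 17 'b': at 19  ** P1@[16:17],P6@[12:17]
pos 18 'a': at 1 ·f  ** P0@[18:18]
pos 19 'c': at 20  ** P7@[18:19]
pos 20 'e': at 2 ·f
pos 21 'b': at 3  ** P1@[20:21]
pos 22 'd': at 8 ·f
pos 23 'e': at 2 ·f
pos 24 'c': at 15
pos 25 'c': at 16
pos 26 'c': at 17
pos 27 'e': at 18
pos 28 'b': at 19  ** P1@[27:28],P6@[23:28]
pos 29 'c': at 0 ·f
pos 30 'c': at 0
pos 31 'e': at 2
pos 32 'b': at 3  ** P1@[31:32]
pos 33 'd': at 8 ·f
pos 34 'b': at 9  ** P3@[33:34]
pos 35 'c': at 0 ·f
pos 36 'd': at 8
pos 37 'e': at 2 ·f
pos 38 'd': at 4

Matches: [[0,0],[2,0],[3,7],[5,0],[7,0],[8,7],[11,0],[17,1],[17,6],[18,0],[19,7],[21,1],[28,1],[28,6],[32,1],[34,3]]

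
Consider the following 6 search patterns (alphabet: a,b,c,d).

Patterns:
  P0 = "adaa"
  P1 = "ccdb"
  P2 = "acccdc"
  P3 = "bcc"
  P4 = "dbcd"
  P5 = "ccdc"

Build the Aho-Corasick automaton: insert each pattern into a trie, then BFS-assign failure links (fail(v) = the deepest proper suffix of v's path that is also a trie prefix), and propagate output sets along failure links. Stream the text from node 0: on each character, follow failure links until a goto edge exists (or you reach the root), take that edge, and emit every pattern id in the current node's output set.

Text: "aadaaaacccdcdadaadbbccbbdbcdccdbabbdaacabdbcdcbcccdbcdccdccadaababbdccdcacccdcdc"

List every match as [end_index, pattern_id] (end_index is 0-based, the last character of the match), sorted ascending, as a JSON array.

Construct AC machine:
Trie nodes:
  0='ε' goto a→1 b→14 c→5 d→17
  1='a' goto c→9 d→2
  2='ad' goto a→3
  3='ada' goto a→4
  4='adaa' goto ·  [P0 ends]
  5='c' goto c→6
  6='cc' goto d→7
  7='ccd' goto b→8 c→21
  8='ccdb' goto ·  [P1 ends]
  9='ac' goto c→10
  10='acc' goto c→11
  11='accc' goto d→12
  12='acccd' goto c→13
  13='acccdc' goto ·  [P2 ends]
  14='b' goto c→15
  15='bc' goto c→16
  16='bcc' goto ·  [P3 ends]
  17='d' goto b→18
  18='db' goto c→19
  19='dbc' goto d→20
  20='dbcd' goto ·  [P4 ends]
  21='ccdc' goto ·  [P5 ends]

BFS fail/out derivation:
  n1('a'): parent n0 fail=0; on 'a' 0 → fail=0;  out ∅∪∅=∅
  n5('c'): parent n0 fail=0; on 'c' 0 → fail=0;  out ∅∪∅=∅
  n14('b'): parent n0 fail=0; on 'b' 0 → fail=0;  out ∅∪∅=∅
  n17('d'): parent n0 fail=0; on 'd' 0 → fail=0;  out ∅∪∅=∅
  n2('ad'): parent n1 fail=0; on 'd' 0 → fail=17;  out ∅∪∅=∅
  n6('cc'): parent n5 fail=0; on 'c' 0 → fail=5;  out ∅∪∅=∅
  n9('ac'): parent n1 fail=0; on 'c' 0 → fail=5;  out ∅∪∅=∅
  n15('bc'): parent n14 fail=0; on 'c' 0 → fail=5;  out ∅∪∅=∅
  n18('db'): parent n17 fail=0; on 'b' 0 → fail=14;  out ∅∪∅=∅
  n3('ada'): parent n2 fail=17; on 'a' 17→0 → fail=1;  out ∅∪∅=∅
  n7('ccd'): parent n6 fail=5; on 'd' 5→0 → fail=17;  out ∅∪∅=∅
  n10('acc'): parent n9 fail=5; on 'c' 5 → fail=6;  out ∅∪∅=∅
  n16('bcc'): parent n15 fail=5; on 'c' 5 → fail=6;  out {3}∪∅={3}
  n19('dbc'): parent n18 fail=14; on 'c' 14 → fail=15;  out ∅∪∅=∅
  n4('adaa'): parent n3 fail=1; on 'a' 1→0 → fail=1;  out {0}∪∅={0}
  n8('ccdb'): parent n7 fail=17; on 'b' 17 → fail=18;  out {1}∪∅={1}
  n11('accc'): parent n10 fail=6; on 'c' 6→5 → fail=6;  out ∅∪∅=∅
  n20('dbcd'): parent n19 fail=15; on 'd' 15→5→0 → fail=17;  out {4}∪∅={4}
  n21('ccdc'): parent n7 fail=17; on 'c' 17→0 → fail=5;  out {5}∪∅={5}
  n12('acccd'): parent n11 fail=6; on 'd' 6 → fail=7;  out ∅∪∅=∅
  n13('acccdc'): parent n12 fail=7; on 'c' 7 → fail=21;  out {2}∪{5}={2,5}

Text stream:
[0] read 'a'  n0⇒n1
[1] read 'a'  n1⇒n1 (fail-walked)
[2] read 'd'  n1⇒n2
[3] read 'a'  n2⇒n3
[4] read 'a'  n3⇒n4  ** P0@[1:4]
[5] read 'a'  n4⇒n1 (fail-walked)
[6] read 'a'  n1⇒n1 (fail-walked)
[7] read 'c'  n1⇒n9
[8] read 'c'  n9⇒n10
[9] read 'c'  n10⇒n11
[10] read 'd'  n11⇒n12
[11] read 'c'  n12⇒n13  ** P2@[6:11],P5@[8:11]
[12] read 'd'  n13⇒n17 (fail-walked)
[13] read 'a'  n17⇒n1 (fail-walked)
[14] read 'd'  n1⇒n2
[15] read 'a'  n2⇒n3
[16] read 'a'  n3⇒n4  ** P0@[13:16]
[17] read 'd'  n4⇒n2 (fail-walked)
[18] read 'b'  n2⇒n18 (fail-walked)
[19] read 'b'  n18⇒n14 (fail-walked)
[20] read 'c'  n14⇒n15
[21] read 'c'  n15⇒n16  ** P3@[19:21]
[22] read 'b'  n16⇒n14 (fail-walked)
[23] read 'b'  n14⇒n14 (fail-walked)
[24] read 'd'  n14⇒n17 (fail-walked)
[25] read 'b'  n17⇒n18
[26] read 'c'  n18⇒n19
[27] read 'd'  n19⇒n20  ** P4@[24:27]
[28] read 'c'  n20⇒n5 (fail-walked)
[29] read 'c'  n5⇒n6
[30] read 'd'  n6⇒n7
[31] read 'b'  n7⇒n8  ** P1@[28:31]
[32] read 'a'  n8⇒n1 (fail-walked)
[33] read 'b'  n1⇒n14 (fail-walked)
[34] read 'b'  n14⇒n14 (fail-walked)
[35] read 'd'  n14⇒n17 (fail-walked)
[36] read 'a'  n17⇒n1 (fail-walked)
[37] read 'a'  n1⇒n1 (fail-walked)
[38] read 'c'  n1⇒n9
[39] read 'a'  n9⇒n1 (fail-walked)
[40] read 'b'  n1⇒n14 (fail-walked)
[41] read 'd'  n14⇒n17 (fail-walked)
[42] read 'b'  n17⇒n18
[43] read 'c'  n18⇒n19
[44] read 'd'  n19⇒n20  ** P4@[41:44]
[45] read 'c'  n20⇒n5 (fail-walked)
[46] read 'b'  n5⇒n14 (fail-walked)
[47] read 'c'  n14⇒n15
[48] read 'c'  n15⇒n16  ** P3@[46:48]
[49] read 'c'  n16⇒n6 (fail-walked)
[50] read 'd'  n6⇒n7
[51] read 'b'  n7⇒n8  ** P1@[48:51]
[52] read 'c'  n8⇒n19 (fail-walked)
[53] read 'd'  n19⇒n20  ** P4@[50:53]
[54] read 'c'  n20⇒n5 (fail-walked)
[55] read 'c'  n5⇒n6
[56] read 'd'  n6⇒n7
[57] read 'c'  n7⇒n21  ** P5@[54:57]
[58] read 'c'  n21⇒n6 (fail-walked)
[59] read 'a'  n6⇒n1 (fail-walked)
[60] read 'd'  n1⇒n2
[61] read 'a'  n2⇒n3
[62] read 'a'  n3⇒n4  ** P0@[59:62]
[63] read 'b'  n4⇒n14 (fail-walked)
[64] read 'a'  n14⇒n1 (fail-walked)
[65] read 'b'  n1⇒n14 (fail-walked)
[66] read 'b'  n14⇒n14 (fail-walked)
[67] read 'd'  n14⇒n17 (fail-walked)
[68] read 'c'  n17⇒n5 (fail-walked)
[69] read 'c'  n5⇒n6
[70] read 'd'  n6⇒n7
[71] read 'c'  n7⇒n21  ** P5@[68:71]
[72] read 'a'  n21⇒n1 (fail-walked)
[73] read 'c'  n1⇒n9
[74] read 'c'  n9⇒n10
[75] read 'c'  n10⇒n11
[76] read 'd'  n11⇒n12
[77] read 'c'  n12⇒n13  ** P2@[72:77],P5@[74:77]
[78] read 'd'  n13⇒n17 (fail-walked)
[79] read 'c'  n17⇒n5 (fail-walked)

Matches: [[4,0],[11,2],[11,5],[16,0],[21,3],[27,4],[31,1],[44,4],[48,3],[51,1],[53,4],[57,5],[62,0],[71,5],[77,2],[77,5]]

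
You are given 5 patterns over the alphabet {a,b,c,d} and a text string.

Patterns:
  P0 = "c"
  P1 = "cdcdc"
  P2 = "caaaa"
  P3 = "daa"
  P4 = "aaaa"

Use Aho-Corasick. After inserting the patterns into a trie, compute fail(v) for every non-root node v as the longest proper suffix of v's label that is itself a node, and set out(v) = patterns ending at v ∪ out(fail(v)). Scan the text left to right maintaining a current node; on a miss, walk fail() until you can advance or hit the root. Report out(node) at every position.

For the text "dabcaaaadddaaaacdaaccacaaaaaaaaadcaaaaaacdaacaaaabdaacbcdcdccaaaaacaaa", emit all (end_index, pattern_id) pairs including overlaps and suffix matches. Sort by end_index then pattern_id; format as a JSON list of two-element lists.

Build:
Trie (insert patterns):
  n0 'ε': a→13 c→1 d→10
  n1 'c': a→6 d→2  ←P0
  n2 'cd': c→3
  n3 'cdc': d→4
  n4 'cdcd': c→5
  n5 'cdcdc': ·  ←P1
  n6 'ca': a→7
  n7 'caa': a→8
  n8 'caaa': a→9
  n9 'caaaa': ·  ←P2
  n10 'd': a→11
  n11 'da': a→12
  n12 'daa': ·  ←P3
  n13 'a': a→14
  n14 'aa': a→15
  n15 'aaa': a→16
  n16 'aaaa': ·  ←P4

Failure links (BFS by depth):
  fail(1) 'c': from fail(0)=0 chase 'c': 0 ⇒ 0;  out={0}∪out(0)={0}
  fail(10) 'd': from fail(0)=0 chase 'd': 0 ⇒ 0;  out=∅∪out(0)=∅
  fail(13) 'a': from fail(0)=0 chase 'a': 0 ⇒ 0;  out=∅∪out(0)=∅
  fail(2) 'cd': from fail(1)=0 chase 'd': 0 ⇒ 10;  out=∅∪out(10)=∅
  fail(6) 'ca': from fail(1)=0 chase 'a': 0 ⇒ 13;  out=∅∪out(13)=∅
  fail(11) 'da': from fail(10)=0 chase 'a': 0 ⇒ 13;  out=∅∪out(13)=∅
  fail(14) 'aa': from fail(13)=0 chase 'a': 0 ⇒ 13;  out=∅∪out(13)=∅
  fail(3) 'cdc': from fail(2)=10 chase 'c': 10→0 ⇒ 1;  out=∅∪out(1)={0}
  fail(7) 'caa': from fail(6)=13 chase 'a': 13 ⇒ 14;  out=∅∪out(14)=∅
  fail(12) 'daa': from fail(11)=13 chase 'a': 13 ⇒ 14;  out={3}∪out(14)={3}
  fail(15) 'aaa': from fail(14)=13 chase 'a': 13 ⇒ 14;  out=∅∪out(14)=∅
  fail(4) 'cdcd': from fail(3)=1 chase 'd': 1 ⇒ 2;  out=∅∪out(2)=∅
  fail(8) 'caaa': from fail(7)=14 chase 'a': 14 ⇒ 15;  out=∅∪out(15)=∅
  fail(16) 'aaaa': from fail(15)=14 chase 'a': 14 ⇒ 15;  out={4}∪out(15)={4}
  fail(5) 'cdcdc': from fail(4)=2 chase 'c': 2 ⇒ 3;  out={1}∪out(3)={0,1}
  fail(9) 'caaaa': from fail(8)=15 chase 'a': 15 ⇒ 16;  out={2}∪out(16)={2,4}

Scan:
i=0 'd': node 0→10
i=1 'a': node 10→11
i=2 'b': node 11→0 (fail-walked)
i=3 'c': node 0→1  ** P0@[3:3]
i=4 'a': node 1→6
i=5 'a': node 6→7
i=6 'a': node 7→8
i=7 'a': node 8→9  ** P2@[3:7],P4@[4:7]
i=8 'd': node 9→10 (fail-walked)
i=9 'd': node 10→10 (fail-walked)
i=10 'd': node 10→10 (fail-walked)
i=11 'a': node 10→11
i=12 'a': node 11→12  ** P3@[10:12]
i=13 'a': node 12→15 (fail-walked)
i=14 'a': node 15→16  ** P4@[11:14]
i=15 'c': node 16→1 (fail-walked)  ** P0@[15:15]
i=16 'd': node 1→2
i=17 'a': node 2→11 (fail-walked)
i=18 'a': node 11→12  ** P3@[16:18]
i=19 'c': node 12→1 (fail-walked)  ** P0@[19:19]
i=20 'c': node 1→1 (fail-walked)  ** P0@[20:20]
i=21 'a': node 1→6
i=22 'c': node 6→1 (fail-walked)  ** P0@[22:22]
i=23 'a': node 1→6
i=24 'a': node 6→7
i=25 'a': node 7→8
i=26 'a': node 8→9  ** P2@[22:26],P4@[23:26]
i=27 'a': node 9→16 (fail-walked)  ** P4@[24:27]
i=28 'a': node 16→16 (fail-walked)  ** P4@[25:28]
i=29 'a': node 16→16 (fail-walked)  ** P4@[26:29]
i=30 'a': node 16→16 (fail-walked)  ** P4@[27:30]
i=31 'a': node 16→16 (fail-walked)  ** P4@[28:31]
i=32 'd': node 16→10 (fail-walked)
i=33 'c': node 10→1 (fail-walked)  ** P0@[33:33]
i=34 'a': node 1→6
i=35 'a': node 6→7
i=36 'a': node 7→8
i=37 'a': node 8→9  ** P2@[33:37],P4@[34:37]
i=38 'a': node 9→16 (fail-walked)  ** P4@[35:38]
i=39 'a': node 16→16 (fail-walked)  ** P4@[36:39]
i=40 'c': node 16→1 (fail-walked)  ** P0@[40:40]
i=41 'd': node 1→2
i=42 'a': node 2→11 (fail-walked)
i=43 'a': node 11→12  ** P3@[41:43]
i=44 'c': node 12→1 (fail-walked)  ** P0@[44:44]
i=45 'a': node 1→6
i=46 'a': node 6→7
i=47 'a': node 7→8
i=48 'a': node 8→9  ** P2@[44:48],P4@[45:48]
i=49 'b': node 9→0 (fail-walked)
i=50 'd': node 0→10
i=51 'a': node 10→11
i=52 'a': node 11→12  ** P3@[50:52]
i=53 'c': node 12→1 (fail-walked)  ** P0@[53:53]
i=54 'b': node 1→0 (fail-walked)
i=55 'c': node 0→1  ** P0@[55:55]
i=56 'd': node 1→2
i=57 'c': node 2→3  ** P0@[57:57]
i=58 'd': node 3→4
i=59 'c': node 4→5  ** P0@[59:59],P1@[55:59]
i=60 'c': node 5→1 (fail-walked)  ** P0@[60:60]
i=61 'a': node 1→6
i=62 'a': node 6→7
i=63 'a': node 7→8
i=64 'a': node 8→9  ** P2@[60:64],P4@[61:64]
i=65 'a': node 9→16 (fail-walked)  ** P4@[62:65]
i=66 'c': node 16→1 (fail-walked)  ** P0@[66:66]
i=67 'a': node 1→6
i=68 'a': node 6→7
i=69 'a': node 7→8

Matches: [[3,0],[7,2],[7,4],[12,3],[14,4],[15,0],[18,3],[19,0],[20,0],[22,0],[26,2],[26,4],[27,4],[28,4],[29,4],[30,4],[31,4],[33,0],[37,2],[37,4],[38,4],[39,4],[40,0],[43,3],[44,0],[48,2],[48,4],[52,3],[53,0],[55,0],[57,0],[59,0],[59,1],[60,0],[64,2],[64,4],[65,4],[66,0]]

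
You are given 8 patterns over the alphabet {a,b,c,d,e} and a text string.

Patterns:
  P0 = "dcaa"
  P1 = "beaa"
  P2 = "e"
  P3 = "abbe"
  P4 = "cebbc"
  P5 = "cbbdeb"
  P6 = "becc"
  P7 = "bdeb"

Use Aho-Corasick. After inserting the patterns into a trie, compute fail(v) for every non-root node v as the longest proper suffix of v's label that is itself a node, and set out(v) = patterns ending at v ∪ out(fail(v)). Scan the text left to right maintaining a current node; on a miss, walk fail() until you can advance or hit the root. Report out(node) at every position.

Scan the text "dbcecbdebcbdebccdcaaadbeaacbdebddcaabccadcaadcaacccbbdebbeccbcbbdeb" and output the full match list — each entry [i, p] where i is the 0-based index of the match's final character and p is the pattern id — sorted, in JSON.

Build:
Trie nodes:
  0='ε' goto a→10 b→5 c→14 d→1 e→9
  1='d' goto c→2
  2='dc' goto a→3
  3='dca' goto a→4
  4='dcaa' goto ·  [P0 ends]
  5='b' goto d→26 e→6
  6='be' goto a→7 c→24
  7='bea' goto a→8
  8='beaa' goto ·  [P1 ends]
  9='e' goto ·  [P2 ends]
  10='a' goto b→11
  11='ab' goto b→12
  12='abb' goto e→13
  13='abbe' goto ·  [P3 ends]
  14='c' goto b→19 e→15
  15='ce' goto b→16
  16='ceb' goto b→17
  17='cebb' goto c→18
  18='cebbc' goto ·  [P4 ends]
  19='cb' goto b→20
  20='cbb' goto d→21
  21='cbbd' goto e→22
  22='cbbde' goto b→23
  23='cbbdeb' goto ·  [P5 ends]
  24='bec' goto c→25
  25='becc' goto ·  [P6 ends]
  26='bd' goto e→27
  27='bde' goto b→28
  28='bdeb' goto ·  [P7 ends]

BFS fail/out derivation:
  fail(1) 'd': from fail(0)=0 chase 'd': 0 ⇒ 0;  out=∅∪out(0)=∅
  fail(5) 'b': from fail(0)=0 chase 'b': 0 ⇒ 0;  out=∅∪out(0)=∅
  fail(9) 'e': from fail(0)=0 chase 'e': 0 ⇒ 0;  out={2}∪out(0)={2}
  fail(10) 'a': from fail(0)=0 chase 'a': 0 ⇒ 0;  out=∅∪out(0)=∅
  fail(14) 'c': from fail(0)=0 chase 'c': 0 ⇒ 0;  out=∅∪out(0)=∅
  fail(2) 'dc': from fail(1)=0 chase 'c': 0 ⇒ 14;  out=∅∪out(14)=∅
  fail(6) 'be': from fail(5)=0 chase 'e': 0 ⇒ 9;  out=∅∪out(9)={2}
  fail(11) 'ab': from fail(10)=0 chase 'b': 0 ⇒ 5;  out=∅∪out(5)=∅
  fail(15) 'ce': from fail(14)=0 chase 'e': 0 ⇒ 9;  out=∅∪out(9)={2}
  fail(19) 'cb': from fail(14)=0 chase 'b': 0 ⇒ 5;  out=∅∪out(5)=∅
  fail(26) 'bd': from fail(5)=0 chase 'd': 0 ⇒ 1;  out=∅∪out(1)=∅
  fail(3) 'dca': from fail(2)=14 chase 'a': 14→0 ⇒ 10;  out=∅∪out(10)=∅
  fail(7) 'bea': from fail(6)=9 chase 'a': 9→0 ⇒ 10;  out=∅∪out(10)=∅
  fail(12) 'abb': from fail(11)=5 chase 'b': 5→0 ⇒ 5;  out=∅∪out(5)=∅
  fail(16) 'ceb': from fail(15)=9 chase 'b': 9→0 ⇒ 5;  out=∅∪out(5)=∅
  fail(20) 'cbb': from fail(19)=5 chase 'b': 5→0 ⇒ 5;  out=∅∪out(5)=∅
  fail(24) 'bec': from fail(6)=9 chase 'c': 9→0 ⇒ 14;  out=∅∪out(14)=∅
  fail(27) 'bde': from fail(26)=1 chase 'e': 1→0 ⇒ 9;  out=∅∪out(9)={2}
  fail(4) 'dcaa': from fail(3)=10 chase 'a': 10→0 ⇒ 10;  out={0}∪out(10)={0}
  fail(8) 'beaa': from fail(7)=10 chase 'a': 10→0 ⇒ 10;  out={1}∪out(10)={1}
  fail(13) 'abbe': from fail(12)=5 chase 'e': 5 ⇒ 6;  out={3}∪out(6)={2,3}
  fail(17) 'cebb': from fail(16)=5 chase 'b': 5→0 ⇒ 5;  out=∅∪out(5)=∅
  fail(21) 'cbbd': from fail(20)=5 chase 'd': 5 ⇒ 26;  out=∅∪out(26)=∅
  fail(25) 'becc': from fail(24)=14 chase 'c': 14→0 ⇒ 14;  out={6}∪out(14)={6}
  fail(28) 'bdeb': from fail(27)=9 chase 'b': 9→0 ⇒ 5;  out={7}∪out(5)={7}
  fail(18) 'cebbc': from fail(17)=5 chase 'c': 5→0 ⇒ 14;  out={4}∪out(14)={4}
  fail(22) 'cbbde': from fail(21)=26 chase 'e': 26 ⇒ 27;  out=∅∪out(27)={2}
  fail(23) 'cbbdeb': from fail(22)=27 chase 'b': 27 ⇒ 28;  out={5}∪out(28)={5,7}

Run:
i=0 'd': node 0→1
i=1 'b': node 1→5 (fail-walked)
i=2 'c': node 5→14 (fail-walked)
i=3 'e': node 14→15  emit P2@[3:3]
i=4 'c': node 15→14 (fail-walked)
i=5 'b': node 14→19
i=6 'd': node 19→26 (fail-walked)
i=7 'e': node 26→27  emit P2@[7:7]
i=8 'b': node 27→28  emit P7@[5:8]
i=9 'c': node 28→14 (fail-walked)
i=10 'b': node 14→19
i=11 'd': node 19→26 (fail-walked)
i=12 'e': node 26→27  emit P2@[12:12]
i=13 'b': node 27→28  emit P7@[10:13]
i=14 'c': node 28→14 (fail-walked)
i=15 'c': node 14→14 (fail-walked)
i=16 'd': node 14→1 (fail-walked)
i=17 'c': node 1→2
i=18 'a': node 2→3
i=19 'a': node 3→4  emit P0@[16:19]
i=20 'a': node 4→10 (fail-walked)
i=21 'd': node 10→1 (fail-walked)
i=22 'b': node 1→5 (fail-walked)
i=23 'e': node 5→6  emit P2@[23:23]
i=24 'a': node 6→7
i=25 'a': node 7→8  emit P1@[22:25]
i=26 'c': node 8→14 (fail-walked)
i=27 'b': node 14→19
i=28 'd': node 19→26 (fail-walked)
i=29 'e': node 26→27  emit P2@[29:29]
i=30 'b': node 27→28  emit P7@[27:30]
i=31 'd': node 28→26 (fail-walked)
i=32 'd': node 26→1 (fail-walked)
i=33 'c': node 1→2
i=34 'a': node 2→3
i=35 'a': node 3→4  emit P0@[32:35]
i=36 'b': node 4→11 (fail-walked)
i=37 'c': node 11→14 (fail-walked)
i=38 'c': node 14→14 (fail-walked)
i=39 'a': node 14→10 (fail-walked)
i=40 'd': node 10→1 (fail-walked)
i=41 'c': node 1→2
i=42 'a': node 2→3
i=43 'a': node 3→4  emit P0@[40:43]
i=44 'd': node 4→1 (fail-walked)
i=45 'c': node 1→2
i=46 'a': node 2→3
i=47 'a': node 3→4  emit P0@[44:47]
i=48 'c': node 4→14 (fail-walked)
i=49 'c': node 14→14 (fail-walked)
i=50 'c': node 14→14 (fail-walked)
i=51 'b': node 14→19
i=52 'b': node 19→20
i=53 'd': node 20→21
i=54 'e': node 21→22  emit P2@[54:54]
i=55 'b': node 22→23  emit P5@[50:55],P7@[52:55]
i=56 'b': node 23→5 (fail-walked)
i=57 'e': node 5→6  emit P2@[57:57]
i=58 'c': node 6→24
i=59 'c': node 24→25  emit P6@[56:59]
i=60 'b': node 25→19 (fail-walked)
i=61 'c': node 19→14 (fail-walked)
i=62 'b': node 14→19
i=63 'b': node 19→20
i=64 'd': node 20→21
i=65 'e': node 21→22  emit P2@[65:65]
i=66 'b': node 22→23  emit P5@[61:66],P7@[63:66]

Result: [[3,2],[7,2],[8,7],[12,2],[13,7],[19,0],[23,2],[25,1],[29,2],[30,7],[35,0],[43,0],[47,0],[54,2],[55,5],[55,7],[57,2],[59,6],[65,2],[66,5],[66,7]]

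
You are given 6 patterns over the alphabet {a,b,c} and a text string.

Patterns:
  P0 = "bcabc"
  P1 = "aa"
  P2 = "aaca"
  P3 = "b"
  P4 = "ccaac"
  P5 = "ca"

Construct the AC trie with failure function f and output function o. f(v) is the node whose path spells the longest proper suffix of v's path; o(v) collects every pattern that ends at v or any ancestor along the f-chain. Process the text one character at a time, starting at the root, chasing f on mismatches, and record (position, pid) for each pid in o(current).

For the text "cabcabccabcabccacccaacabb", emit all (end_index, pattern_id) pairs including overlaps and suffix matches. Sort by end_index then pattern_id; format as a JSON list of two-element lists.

Construct AC machine:
Trie (insert patterns):
  n0 'ε': a→6 b→1 c→10
  n1 'b': c→2  ←P3
  n2 'bc': a→3
  n3 'bca': b→4
  n4 'bcab': c→5
  n5 'bcabc': ·  ←P0
  n6 'a': a→7
  n7 'aa': c→8  ←P1
  n8 'aac': a→9
  n9 'aaca': ·  ←P2
  n10 'c': a→15 c→11
  n11 'cc': a→12
  n12 'cca': a→13
  n13 'ccaa': c→14
  n14 'ccaac': ·  ←P4
  n15 'ca': ·  ←P5

Failure links (BFS by depth):
  n1('b'): parent n0 fail=0; on 'b' 0 → fail=0;  out {3}∪∅={3}
  n6('a'): parent n0 fail=0; on 'a' 0 → fail=0;  out ∅∪∅=∅
  n10('c'): parent n0 fail=0; on 'c' 0 → fail=0;  out ∅∪∅=∅
  n2('bc'): parent n1 fail=0; on 'c' 0 → fail=10;  out ∅∪∅=∅
  n7('aa'): parent n6 fail=0; on 'a' 0 → fail=6;  out {1}∪∅={1}
  n11('cc'): parent n10 fail=0; on 'c' 0 → fail=10;  out ∅∪∅=∅
  n15('ca'): parent n10 fail=0; on 'a' 0 → fail=6;  out {5}∪∅={5}
  n3('bca'): parent n2 fail=10; on 'a' 10 → fail=15;  out ∅∪{5}={5}
  n8('aac'): parent n7 fail=6; on 'c' 6→0 → fail=10;  out ∅∪∅=∅
  n12('cca'): parent n11 fail=10; on 'a' 10 → fail=15;  out ∅∪{5}={5}
  n4('bcab'): parent n3 fail=15; on 'b' 15→6→0 → fail=1;  out ∅∪{3}={3}
  n9('aaca'): parent n8 fail=10; on 'a' 10 → fail=15;  out {2}∪{5}={2,5}
  n13('ccaa'): parent n12 fail=15; on 'a' 15→6 → fail=7;  out ∅∪{1}={1}
  n5('bcabc'): parent n4 fail=1; on 'c' 1 → fail=2;  out {0}∪∅={0}
  n14('ccaac'): parent n13 fail=7; on 'c' 7 → fail=8;  out {4}∪∅={4}

Run:
pos 0 'c': at 10
pos 1 'a': at 15  emit P5@[0:1]
pos 2 'b': at 1 (via fail)  emit P3@[2:2]
pos 3 'c': at 2
pos 4 'a': at 3  emit P5@[3:4]
pos 5 'b': at 4  emit P3@[5:5]
pos 6 'c': at 5  emit P0@[2:6]
pos 7 'c': at 11 (via fail)
pos 8 'a': at 12  emit P5@[7:8]
pos 9 'b': at 1 (via fail)  emit P3@[9:9]
pos 10 'c': at 2
pos 11 'a': at 3  emit P5@[10:11]
pos 12 'b': at 4  emit P3@[12:12]
pos 13 'c': at 5  emit P0@[9:13]
pos 14 'c': at 11 (via fail)
pos 15 'a': at 12  emit P5@[14:15]
pos 16 'c': at 10 (via fail)
pos 17 'c': at 11
pos 18 'c': at 11 (via fail)
pos 19 'a': at 12  emit P5@[18:19]
pos 20 'a': at 13  emit P1@[19:20]
pos 21 'c': at 14  emit P4@[17:21]
pos 22 'a': at 9 (via fail)  emit P2@[19:22],P5@[21:22]
pos 23 'b': at 1 (via fail)  emit P3@[23:23]
pos 24 'b': at 1 (via fail)  emit P3@[24:24]

All matches (sorted): [[1,5],[2,3],[4,5],[5,3],[6,0],[8,5],[9,3],[11,5],[12,3],[13,0],[15,5],[19,5],[20,1],[21,4],[22,2],[22,5],[23,3],[24,3]]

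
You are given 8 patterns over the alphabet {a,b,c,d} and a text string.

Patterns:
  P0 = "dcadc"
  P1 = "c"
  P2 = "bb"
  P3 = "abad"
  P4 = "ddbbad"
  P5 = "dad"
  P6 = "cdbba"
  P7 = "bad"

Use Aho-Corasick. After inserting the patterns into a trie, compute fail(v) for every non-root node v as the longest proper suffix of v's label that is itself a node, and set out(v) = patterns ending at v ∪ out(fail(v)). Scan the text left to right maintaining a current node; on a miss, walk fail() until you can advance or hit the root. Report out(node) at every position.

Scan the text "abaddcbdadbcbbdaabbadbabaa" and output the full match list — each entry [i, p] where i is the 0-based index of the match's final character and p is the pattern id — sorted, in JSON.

Build:
Trie nodes:
  0='ε' goto a→9 b→7 c→6 d→1
  1='d' goto a→18 c→2 d→13
  2='dc' goto a→3
  3='dca' goto d→4
  4='dcad' goto c→5
  5='dcadc' goto ·  [P0 ends]
  6='c' goto d→20  [P1 ends]
  7='b' goto a→24 b→8
  8='bb' goto ·  [P2 ends]
  9='a' goto b→10
  10='ab' goto a→11
  11='aba' goto d→12
  12='abad' goto ·  [P3 ends]
  13='dd' goto b→14
  14='ddb' goto b→15
  15='ddbb' goto a→16
  16='ddbba' goto d→17
  17='ddbbad' goto ·  [P4 ends]
  18='da' goto d→19
  19='dad' goto ·  [P5 ends]
  20='cd' goto b→21
  21='cdb' goto b→22
  22='cdbb' goto a→23
  23='cdbba' goto ·  [P6 ends]
  24='ba' goto d→25
  25='bad' goto ·  [P7 ends]

Failure links (BFS by depth):
  n1('d'): parent n0 fail=0; on 'd' 0 → fail=0;  out ∅∪∅=∅
  n6('c'): parent n0 fail=0; on 'c' 0 → fail=0;  out {1}∪∅={1}
  n7('b'): parent n0 fail=0; on 'b' 0 → fail=0;  out ∅∪∅=∅
  n9('a'): parent n0 fail=0; on 'a' 0 → fail=0;  out ∅∪∅=∅
  n2('dc'): parent n1 fail=0; on 'c' 0 → fail=6;  out ∅∪{1}={1}
  n8('bb'): parent n7 fail=0; on 'b' 0 → fail=7;  out {2}∪∅={2}
  n10('ab'): parent n9 fail=0; on 'b' 0 → fail=7;  out ∅∪∅=∅
  n13('dd'): parent n1 fail=0; on 'd' 0 → fail=1;  out ∅∪∅=∅
  n18('da'): parent n1 fail=0; on 'a' 0 → fail=9;  out ∅∪∅=∅
  n20('cd'): parent n6 fail=0; on 'd' 0 → fail=1;  out ∅∪∅=∅
  n24('ba'): parent n7 fail=0; on 'a' 0 → fail=9;  out ∅∪∅=∅
  n3('dca'): parent n2 fail=6; on 'a' 6→0 → fail=9;  out ∅∪∅=∅
  n11('aba'): parent n10 fail=7; on 'a' 7 → fail=24;  out ∅∪∅=∅
  n14('ddb'): parent n13 fail=1; on 'b' 1→0 → fail=7;  out ∅∪∅=∅
  n19('dad'): parent n18 fail=9; on 'd' 9→0 → fail=1;  out {5}∪∅={5}
  n21('cdb'): parent n20 fail=1; on 'b' 1→0 → fail=7;  out ∅∪∅=∅
  n25('bad'): parent n24 fail=9; on 'd' 9→0 → fail=1;  out {7}∪∅={7}
  n4('dcad'): parent n3 fail=9; on 'd' 9→0 → fail=1;  out ∅∪∅=∅
  n12('abad'): parent n11 fail=24; on 'd' 24 → fail=25;  out {3}∪{7}={3,7}
  n15('ddbb'): parent n14 fail=7; on 'b' 7 → fail=8;  out ∅∪{2}={2}
  n22('cdbb'): parent n21 fail=7; on 'b' 7 → fail=8;  out ∅∪{2}={2}
  n5('dcadc'): parent n4 fail=1; on 'c' 1 → fail=2;  out {0}∪{1}={0,1}
  n16('ddbba'): parent n15 fail=8; on 'a' 8→7 → fail=24;  out ∅∪∅=∅
  n23('cdbba'): parent n22 fail=8; on 'a' 8→7 → fail=24;  out {6}∪∅={6}
  n17('ddbbad'): parent n16 fail=24; on 'd' 24 → fail=25;  out {4}∪{7}={4,7}

Scan:
pos 0 'a': at 9
pos 1 'b': at 10
pos 2 'a': at 11
pos 3 'd': at 12  ** P3@[0:3],P7@[1:3]
pos 4 'd': at 13 (fail-walked)
pos 5 'c': at 2 (fail-walked)  ** P1@[5:5]
pos 6 'b': at 7 (fail-walked)
pos 7 'd': at 1 (fail-walked)
pos 8 'a': at 18
pos 9 'd': at 19  ** P5@[7:9]
pos 10 'b': at 7 (fail-walked)
pos 11 'c': at 6 (fail-walked)  ** P1@[11:11]
pos 12 'b': at 7 (fail-walked)
pos 13 'b': at 8  ** P2@[12:13]
pos 14 'd': at 1 (fail-walked)
pos 15 'a': at 18
pos 16 'a': at 9 (fail-walked)
pos 17 'b': at 10
pos 18 'b': at 8 (fail-walked)  ** P2@[17:18]
pos 19 'a': at 24 (fail-walked)
pos 20 'd': at 25  ** P7@[18:20]
pos 21 'b': at 7 (fail-walked)
pos 22 'a': at 24
pos 23 'b': at 10 (fail-walked)
pos 24 'a': at 11
pos 25 'a': at 9 (fail-walked)

Matches: [[3,3],[3,7],[5,1],[9,5],[11,1],[13,2],[18,2],[20,7]]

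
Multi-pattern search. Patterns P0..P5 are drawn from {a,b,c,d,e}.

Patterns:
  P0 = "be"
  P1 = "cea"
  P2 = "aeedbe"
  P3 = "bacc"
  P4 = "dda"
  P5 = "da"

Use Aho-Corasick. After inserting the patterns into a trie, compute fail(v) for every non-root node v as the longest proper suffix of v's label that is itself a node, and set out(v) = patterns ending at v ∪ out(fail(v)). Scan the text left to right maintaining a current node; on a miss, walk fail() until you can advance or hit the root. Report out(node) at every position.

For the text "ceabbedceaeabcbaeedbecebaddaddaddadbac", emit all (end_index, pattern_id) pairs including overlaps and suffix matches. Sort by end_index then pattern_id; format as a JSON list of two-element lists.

Build:
Trie (insert patterns):
  n0 'ε': a→6 b→1 c→3 d→15
  n1 'b': a→12 e→2
  n2 'be': ·  [P0 ends]
  n3 'c': e→4
  n4 'ce': a→5
  n5 'cea': ·  [P1 ends]
  n6 'a': e→7
  n7 'ae': e→8
  n8 'aee': d→9
  n9 'aeed': b→10
  n10 'aeedb': e→11
  n11 'aeedbe': ·  [P2 ends]
  n12 'ba': c→13
  n13 'bac': c→14
  n14 'bacc': ·  [P3 ends]
  n15 'd': a→18 d→16
  n16 'dd': a→17
  n17 'dda': ·  [P4 ends]
  n18 'da': ·  [P5 ends]

Failure links (BFS by depth):
  n1('b'): parent n0 fail=0; on 'b' 0 → fail=0;  out ∅∪∅=∅
  n3('c'): parent n0 fail=0; on 'c' 0 → fail=0;  out ∅∪∅=∅
  n6('a'): parent n0 fail=0; on 'a' 0 → fail=0;  out ∅∪∅=∅
  n15('d'): parent n0 fail=0; on 'd' 0 → fail=0;  out ∅∪∅=∅
  n2('be'): parent n1 fail=0; on 'e' 0 → fail=0;  out {0}∪∅={0}
  n4('ce'): parent n3 fail=0; on 'e' 0 → fail=0;  out ∅∪∅=∅
  n7('ae'): parent n6 fail=0; on 'e' 0 → fail=0;  out ∅∪∅=∅
  n12('ba'): parent n1 fail=0; on 'a' 0 → fail=6;  out ∅∪∅=∅
  n16('dd'): parent n15 fail=0; on 'd' 0 → fail=15;  out ∅∪∅=∅
  n18('da'): parent n15 fail=0; on 'a' 0 → fail=6;  out {5}∪∅={5}
  n5('cea'): parent n4 fail=0; on 'a' 0 → fail=6;  out {1}∪∅={1}
  n8('aee'): parent n7 fail=0; on 'e' 0 → fail=0;  out ∅∪∅=∅
  n13('bac'): parent n12 fail=6; on 'c' 6→0 → fail=3;  out ∅∪∅=∅
  n17('dda'): parent n16 fail=15; on 'a' 15 → fail=18;  out {4}∪{5}={4,5}
  n9('aeed'): parent n8 fail=0; on 'd' 0 → fail=15;  out ∅∪∅=∅
  n14('bacc'): parent n13 fail=3; on 'c' 3→0 → fail=3;  out {3}∪∅={3}
  n10('aeedb'): parent n9 fail=15; on 'b' 15→0 → fail=1;  out ∅∪∅=∅
  n11('aeedbe'): parent n10 fail=1; on 'e' 1 → fail=2;  out {2}∪{0}={0,2}

Run:
[0] read 'c'  n0⇒n3
[1] read 'e'  n3⇒n4
[2] read 'a'  n4⇒n5  emit P1@[0:2]
[3] read 'b'  n5⇒n1 ·f
[4] read 'b'  n1⇒n1 ·f
[5] read 'e'  n1⇒n2  emit P0@[4:5]
[6] read 'd'  n2⇒n15 ·f
[7] read 'c'  n15⇒n3 ·f
[8] read 'e'  n3⇒n4
[9] read 'a'  n4⇒n5  emit P1@[7:9]
[10] read 'e'  n5⇒n7 ·f
[11] read 'a'  n7⇒n6 ·f
[12] read 'b'  n6⇒n1 ·f
[13] read 'c'  n1⇒n3 ·f
[14] read 'b'  n3⇒n1 ·f
[15] read 'a'  n1⇒n12
[16] read 'e'  n12⇒n7 ·f
[17] read 'e'  n7⇒n8
[18] read 'd'  n8⇒n9
[19] read 'b'  n9⇒n10
[20] read 'e'  n10⇒n11  emit P0@[19:20],P2@[15:20]
[21] read 'c'  n11⇒n3 ·f
[22] read 'e'  n3⇒n4
[23] read 'b'  n4⇒n1 ·f
[24] read 'a'  n1⇒n12
[25] read 'd'  n12⇒n15 ·f
[26] read 'd'  n15⇒n16
[27] read 'a'  n16⇒n17  emit P4@[25:27],P5@[26:27]
[28] read 'd'  n17⇒n15 ·f
[29] read 'd'  n15⇒n16
[30] read 'a'  n16⇒n17  emit P4@[28:30],P5@[29:30]
[31] read 'd'  n17⇒n15 ·f
[32] read 'd'  n15⇒n16
[33] read 'a'  n16⇒n17  emit P4@[31:33],P5@[32:33]
[34] read 'd'  n17⇒n15 ·f
[35] read 'b'  n15⇒n1 ·f
[36] read 'a'  n1⇒n12
[37] read 'c'  n12⇒n13

Matches: [[2,1],[5,0],[9,1],[20,0],[20,2],[27,4],[27,5],[30,4],[30,5],[33,4],[33,5]]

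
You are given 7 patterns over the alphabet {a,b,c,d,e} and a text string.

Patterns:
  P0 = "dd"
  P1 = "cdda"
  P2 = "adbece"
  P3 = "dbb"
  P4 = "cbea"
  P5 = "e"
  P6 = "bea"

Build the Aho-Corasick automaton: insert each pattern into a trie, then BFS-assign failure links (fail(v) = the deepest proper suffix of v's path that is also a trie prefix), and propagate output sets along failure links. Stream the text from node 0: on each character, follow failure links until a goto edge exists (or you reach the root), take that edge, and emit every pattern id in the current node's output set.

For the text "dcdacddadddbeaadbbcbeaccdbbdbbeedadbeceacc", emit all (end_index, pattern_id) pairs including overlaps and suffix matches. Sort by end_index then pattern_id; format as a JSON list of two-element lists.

Build:
Trie nodes:
  0='ε' goto a→7 b→19 c→3 d→1 e→18
  1='d' goto b→13 d→2
  2='dd' goto ·  [P0 ends]
  3='c' goto b→15 d→4
  4='cd' goto d→5
  5='cdd' goto a→6
  6='cdda' goto ·  [P1 ends]
  7='a' goto d→8
  8='ad' goto b→9
  9='adb' goto e→10
  10='adbe' goto c→11
  11='adbec' goto e→12
  12='adbece' goto ·  [P2 ends]
  13='db' goto b→14
  14='dbb' goto ·  [P3 ends]
  15='cb' goto e→16
  16='cbe' goto a→17
  17='cbea' goto ·  [P4 ends]
  18='e' goto ·  [P5 ends]
  19='b' goto e→20
  20='be' goto a→21
  21='bea' goto ·  [P6 ends]

BFS fail/out derivation:
  fail(1) 'd': from fail(0)=0 chase 'd': 0 ⇒ 0;  out=∅∪out(0)=∅
  fail(3) 'c': from fail(0)=0 chase 'c': 0 ⇒ 0;  out=∅∪out(0)=∅
  fail(7) 'a': from fail(0)=0 chase 'a': 0 ⇒ 0;  out=∅∪out(0)=∅
  fail(18) 'e': from fail(0)=0 chase 'e': 0 ⇒ 0;  out={5}∪out(0)={5}
  fail(19) 'b': from fail(0)=0 chase 'b': 0 ⇒ 0;  out=∅∪out(0)=∅
  fail(2) 'dd': from fail(1)=0 chase 'd': 0 ⇒ 1;  out={0}∪out(1)={0}
  fail(4) 'cd': from fail(3)=0 chase 'd': 0 ⇒ 1;  out=∅∪out(1)=∅
  fail(8) 'ad': from fail(7)=0 chase 'd': 0 ⇒ 1;  out=∅∪out(1)=∅
  fail(13) 'db': from fail(1)=0 chase 'b': 0 ⇒ 19;  out=∅∪out(19)=∅
  fail(15) 'cb': from fail(3)=0 chase 'b': 0 ⇒ 19;  out=∅∪out(19)=∅
  fail(20) 'be': from fail(19)=0 chase 'e': 0 ⇒ 18;  out=∅∪out(18)={5}
  fail(5) 'cdd': from fail(4)=1 chase 'd': 1 ⇒ 2;  out=∅∪out(2)={0}
  fail(9) 'adb': from fail(8)=1 chase 'b': 1 ⇒ 13;  out=∅∪out(13)=∅
  fail(14) 'dbb': from fail(13)=19 chase 'b': 19→0 ⇒ 19;  out={3}∪out(19)={3}
  fail(16) 'cbe': from fail(15)=19 chase 'e': 19 ⇒ 20;  out=∅∪out(20)={5}
  fail(21) 'bea': from fail(20)=18 chase 'a': 18→0 ⇒ 7;  out={6}∪out(7)={6}
  fail(6) 'cdda': from fail(5)=2 chase 'a': 2→1→0 ⇒ 7;  out={1}∪out(7)={1}
  fail(10) 'adbe': from fail(9)=13 chase 'e': 13→19 ⇒ 20;  out=∅∪out(20)={5}
  fail(17) 'cbea': from fail(16)=20 chase 'a': 20 ⇒ 21;  out={4}∪out(21)={4,6}
  fail(11) 'adbec': from fail(10)=20 chase 'c': 20→18→0 ⇒ 3;  out=∅∪out(3)=∅
  fail(12) 'adbece': from fail(11)=3 chase 'e': 3→0 ⇒ 18;  out={2}∪out(18)={2,5}

Text stream:
i=0 'd': node 0→1
i=1 'c': node 1→3 ·f
i=2 'd': node 3→4
i=3 'a': node 4→7 ·f
i=4 'c': node 7→3 ·f
i=5 'd': node 3→4
i=6 'd': node 4→5  emit P0@[5:6]
i=7 'a': node 5→6  emit P1@[4:7]
i=8 'd': node 6→8 ·f
i=9 'd': node 8→2 ·f  emit P0@[8:9]
i=10 'd': node 2→2 ·f  emit P0@[9:10]
i=11 'b': node 2→13 ·f
i=12 'e': node 13→20 ·f  emit P5@[12:12]
i=13 'a': node 20→21  emit P6@[11:13]
i=14 'a': node 21→7 ·f
i=15 'd': node 7→8
i=16 'b': node 8→9
i=17 'b': node 9→14 ·f  emit P3@[15:17]
i=18 'c': node 14→3 ·f
i=19 'b': node 3→15
i=20 'e': node 15→16  emit P5@[20:20]
i=21 'a': node 16→17  emit P4@[18:21],P6@[19:21]
i=22 'c': node 17→3 ·f
i=23 'c': node 3→3 ·f
i=24 'd': node 3→4
i=25 'b': node 4→13 ·f
i=26 'b': node 13→14  emit P3@[24:26]
i=27 'd': node 14→1 ·f
i=28 'b': node 1→13
i=29 'b': node 13→14  emit P3@[27:29]
i=30 'e': node 14→20 ·f  emit P5@[30:30]
i=31 'e': node 20→18 ·f  emit P5@[31:31]
i=32 'd': node 18→1 ·f
i=33 'a': node 1→7 ·f
i=34 'd': node 7→8
i=35 'b': node 8→9
i=36 'e': node 9→10  emit P5@[36:36]
i=37 'c': node 10→11
i=38 'e': node 11→12  emit P2@[33:38],P5@[38:38]
i=39 'a': node 12→7 ·f
i=40 'c': node 7→3 ·f
i=41 'c': node 3→3 ·f

All matches (sorted): [[6,0],[7,1],[9,0],[10,0],[12,5],[13,6],[17,3],[20,5],[21,4],[21,6],[26,3],[29,3],[30,5],[31,5],[36,5],[38,2],[38,5]]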